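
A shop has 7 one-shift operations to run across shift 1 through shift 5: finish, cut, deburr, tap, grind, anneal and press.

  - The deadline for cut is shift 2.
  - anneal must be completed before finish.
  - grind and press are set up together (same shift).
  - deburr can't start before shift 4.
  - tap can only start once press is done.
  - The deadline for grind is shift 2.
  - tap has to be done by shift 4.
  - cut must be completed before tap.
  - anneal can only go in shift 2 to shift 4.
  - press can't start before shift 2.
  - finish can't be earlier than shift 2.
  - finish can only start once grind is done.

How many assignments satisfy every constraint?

Splitting on finish: it can be shift 3 (8), shift 4 (16), shift 5 (24). Listing each branch's schedules as (cut, deburr, tap, grind, anneal, press) by shift number:
finish=shift 3: (1,4,3,2,2,2) (1,4,4,2,2,2) (1,5,3,2,2,2) (1,5,4,2,2,2) (2,4,3,2,2,2) (2,4,4,2,2,2) (2,5,3,2,2,2) (2,5,4,2,2,2) — 8.
finish=shift 4: (1,4,3,2,2,2) (1,4,3,2,3,2) (1,4,4,2,2,2) (1,4,4,2,3,2) (1,5,3,2,2,2) (1,5,3,2,3,2) (1,5,4,2,2,2) (1,5,4,2,3,2) (2,4,3,2,2,2) (2,4,3,2,3,2) (2,4,4,2,2,2) (2,4,4,2,3,2) (2,5,3,2,2,2) (2,5,3,2,3,2) (2,5,4,2,2,2) (2,5,4,2,3,2) — 16.
finish=shift 5: (1,4,3,2,2,2) (1,4,3,2,3,2) (1,4,3,2,4,2) (1,4,4,2,2,2) (1,4,4,2,3,2) (1,4,4,2,4,2) (1,5,3,2,2,2) (1,5,3,2,3,2) (1,5,3,2,4,2) (1,5,4,2,2,2) (1,5,4,2,3,2) (1,5,4,2,4,2) (2,4,3,2,2,2) (2,4,3,2,3,2) (2,4,3,2,4,2) (2,4,4,2,2,2) (2,4,4,2,3,2) (2,4,4,2,4,2) (2,5,3,2,2,2) (2,5,3,2,3,2) (2,5,3,2,4,2) (2,5,4,2,2,2) (2,5,4,2,3,2) (2,5,4,2,4,2) — 24.
Summing: 8 + 16 + 24 = 48.

48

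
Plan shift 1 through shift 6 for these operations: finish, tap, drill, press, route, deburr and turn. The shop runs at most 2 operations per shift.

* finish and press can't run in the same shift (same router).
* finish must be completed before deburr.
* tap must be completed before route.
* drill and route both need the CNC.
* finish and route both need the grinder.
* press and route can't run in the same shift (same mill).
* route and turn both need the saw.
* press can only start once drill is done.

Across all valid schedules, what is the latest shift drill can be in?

Downstream work caps drill at shift 5.
drill at shift 5 is achievable: deburr -> shift 2, press -> shift 6, finish -> shift 1, route -> shift 2, drill -> shift 5, turn -> shift 3, tap -> shift 1.

shift 5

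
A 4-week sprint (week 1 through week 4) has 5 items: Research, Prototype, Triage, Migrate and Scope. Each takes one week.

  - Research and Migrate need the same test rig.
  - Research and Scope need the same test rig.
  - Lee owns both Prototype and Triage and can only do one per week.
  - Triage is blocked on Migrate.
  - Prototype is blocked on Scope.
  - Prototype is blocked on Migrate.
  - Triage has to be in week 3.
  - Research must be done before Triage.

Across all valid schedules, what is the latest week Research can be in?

week 2

Downstream work caps Research at week 2.
Research at week 2 is achievable: Migrate in week 1; Research in week 2; Scope in week 1; Prototype in week 2; Triage in week 3.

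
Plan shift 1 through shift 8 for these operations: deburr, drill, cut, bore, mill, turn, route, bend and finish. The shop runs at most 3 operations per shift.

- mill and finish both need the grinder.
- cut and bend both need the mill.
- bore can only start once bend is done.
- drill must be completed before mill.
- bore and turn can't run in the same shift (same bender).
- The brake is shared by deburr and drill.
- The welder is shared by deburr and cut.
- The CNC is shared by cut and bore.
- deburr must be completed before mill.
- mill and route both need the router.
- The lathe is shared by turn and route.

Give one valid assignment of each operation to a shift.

bend in shift 1, bore in shift 2, route in shift 2, cut in shift 3, drill in shift 2, turn in shift 1, mill in shift 3, finish in shift 4, deburr in shift 1

Checking: bend(shift 1) before bore(shift 2); drill(shift 2) before mill(shift 3); deburr(shift 1) before mill(shift 3); mill(shift 3) != route(shift 2); cut(shift 3) != bore(shift 2); bore(shift 2) != turn(shift 1); mill(shift 3) != finish(shift 4); deburr(shift 1) != cut(shift 3); cut(shift 3) != bend(shift 1); deburr(shift 1) != drill(shift 2); turn(shift 1) != route(shift 2); max 3 per shift (cap 3).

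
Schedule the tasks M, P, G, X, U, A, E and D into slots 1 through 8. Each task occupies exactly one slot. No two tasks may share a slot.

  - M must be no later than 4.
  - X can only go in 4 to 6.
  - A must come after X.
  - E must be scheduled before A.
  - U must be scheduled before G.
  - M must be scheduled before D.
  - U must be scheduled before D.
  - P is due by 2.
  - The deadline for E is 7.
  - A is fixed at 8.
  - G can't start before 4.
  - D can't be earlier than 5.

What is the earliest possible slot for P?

1

P's own window allows nothing later than 2.
P at 1 is achievable: A -> 8; E -> 7; X -> 4; U -> 3; M -> 2; G -> 6; P -> 1; D -> 5.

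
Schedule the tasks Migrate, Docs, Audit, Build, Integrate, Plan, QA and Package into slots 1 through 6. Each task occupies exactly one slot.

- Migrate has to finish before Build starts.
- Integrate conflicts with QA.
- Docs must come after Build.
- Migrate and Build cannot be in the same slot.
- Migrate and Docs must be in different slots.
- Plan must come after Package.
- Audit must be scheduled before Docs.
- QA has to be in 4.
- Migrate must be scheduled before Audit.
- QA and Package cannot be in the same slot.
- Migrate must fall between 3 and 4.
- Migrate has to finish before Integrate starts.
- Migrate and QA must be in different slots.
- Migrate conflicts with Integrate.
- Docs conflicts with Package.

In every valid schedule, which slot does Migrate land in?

Migrate's window is 3–4.
QA is fixed at 4, and Migrate can't share a slot with QA.
So Migrate must be 3.

3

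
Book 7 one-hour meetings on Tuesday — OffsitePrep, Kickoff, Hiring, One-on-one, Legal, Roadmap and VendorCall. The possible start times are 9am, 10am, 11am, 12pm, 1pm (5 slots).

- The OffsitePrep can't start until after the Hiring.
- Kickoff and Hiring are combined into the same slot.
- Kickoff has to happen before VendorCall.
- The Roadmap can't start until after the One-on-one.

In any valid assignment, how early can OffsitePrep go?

Precedence pushes OffsitePrep to at least 10am.
OffsitePrep at 10am is achievable: OffsitePrep=10am, Roadmap=10am, VendorCall=10am, Kickoff=9am, Hiring=9am, Legal=9am, One-on-one=9am.

10am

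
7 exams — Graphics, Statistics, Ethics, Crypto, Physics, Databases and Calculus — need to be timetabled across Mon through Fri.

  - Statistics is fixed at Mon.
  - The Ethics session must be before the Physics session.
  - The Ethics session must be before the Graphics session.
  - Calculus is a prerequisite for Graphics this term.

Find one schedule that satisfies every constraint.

Calculus -> Mon; Ethics -> Mon; Crypto -> Mon; Databases -> Mon; Statistics -> Mon; Graphics -> Tue; Physics -> Tue

Checking: Ethics(Mon) before Physics(Tue); Calculus(Mon) before Graphics(Tue); Ethics(Mon) before Graphics(Tue); Statistics=Mon in [Mon,Mon].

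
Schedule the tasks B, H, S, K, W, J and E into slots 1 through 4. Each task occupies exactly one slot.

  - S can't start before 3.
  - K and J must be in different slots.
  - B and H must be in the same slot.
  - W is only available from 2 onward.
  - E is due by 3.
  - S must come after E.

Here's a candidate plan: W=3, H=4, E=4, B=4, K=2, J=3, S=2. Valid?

No. S must come after E is not satisfied.

S can't start before 3 — violated.
W is only available from 2 onward — holds.
S must come after E — violated.
B and H must be in the same slot — holds.
E is due by 3 — violated.
K and J must be in different slots — holds.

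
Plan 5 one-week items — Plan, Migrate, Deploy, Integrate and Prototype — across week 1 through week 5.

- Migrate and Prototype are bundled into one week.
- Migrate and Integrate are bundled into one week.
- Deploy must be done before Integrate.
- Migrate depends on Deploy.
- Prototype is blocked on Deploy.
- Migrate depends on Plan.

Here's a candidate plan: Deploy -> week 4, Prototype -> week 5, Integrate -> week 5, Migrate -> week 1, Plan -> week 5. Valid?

No — it violates: Migrate depends on Plan

Migrate and Integrate are bundled into one week — violated.
Deploy must be done before Integrate — holds.
Migrate and Prototype are bundled into one week — violated.
Migrate depends on Plan — violated.
Prototype is blocked on Deploy — holds.
Migrate depends on Deploy — violated.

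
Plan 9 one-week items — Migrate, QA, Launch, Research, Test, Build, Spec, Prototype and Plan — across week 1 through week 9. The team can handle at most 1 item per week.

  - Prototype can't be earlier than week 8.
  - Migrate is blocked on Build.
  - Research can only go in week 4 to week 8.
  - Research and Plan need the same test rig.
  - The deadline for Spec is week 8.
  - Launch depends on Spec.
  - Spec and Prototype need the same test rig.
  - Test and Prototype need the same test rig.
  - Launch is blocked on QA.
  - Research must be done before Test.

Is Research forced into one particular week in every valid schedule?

No

Research can be week 4 (e.g. Build in week 5; QA in week 2; Launch in week 3; Test in week 7; Prototype in week 8; Research in week 4; Plan in week 9; Migrate in week 6; Spec in week 1) or week 5 (e.g. QA -> week 2, Research -> week 5, Prototype -> week 8, Migrate -> week 6, Spec -> week 1, Build -> week 4, Launch -> week 3, Test -> week 7, Plan -> week 9).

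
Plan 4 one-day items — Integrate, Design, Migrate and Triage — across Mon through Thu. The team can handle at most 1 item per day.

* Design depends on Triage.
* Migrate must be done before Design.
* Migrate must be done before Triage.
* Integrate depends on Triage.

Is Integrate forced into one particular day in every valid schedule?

Integrate can be Wed (e.g. Triage -> Tue, Migrate -> Mon, Integrate -> Wed, Design -> Thu) or Thu (e.g. Design -> Wed, Migrate -> Mon, Triage -> Tue, Integrate -> Thu).

No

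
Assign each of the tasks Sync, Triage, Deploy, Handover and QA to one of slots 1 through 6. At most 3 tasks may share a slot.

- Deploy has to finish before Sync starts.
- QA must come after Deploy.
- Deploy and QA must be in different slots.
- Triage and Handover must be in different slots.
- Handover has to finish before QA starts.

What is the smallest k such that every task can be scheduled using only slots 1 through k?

The precedence chain requires at least 2 distinct slots.
With at most 3 per slot and 5 tasks, at least 2 slots are needed.
2 works (last occupied slot: 2): for example Triage=2, QA=2, Handover=1, Deploy=1, Sync=2.

2 slots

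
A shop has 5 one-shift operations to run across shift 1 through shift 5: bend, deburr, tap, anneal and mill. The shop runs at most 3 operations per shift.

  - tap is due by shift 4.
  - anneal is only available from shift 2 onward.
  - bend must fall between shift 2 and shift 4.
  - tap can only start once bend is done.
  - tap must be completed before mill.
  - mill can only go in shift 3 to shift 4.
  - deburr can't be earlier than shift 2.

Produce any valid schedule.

mill in shift 4, bend in shift 2, tap in shift 3, deburr in shift 2, anneal in shift 2

Checking: tap(shift 3) before mill(shift 4); bend(shift 2) before tap(shift 3); bend=shift 2 in [shift 2,shift 4]; deburr=shift 2 in [shift 2,shift 5]; mill=shift 4 in [shift 3,shift 4]; tap=shift 3 in [shift 1,shift 4]; anneal=shift 2 in [shift 2,shift 5]; max 3 per shift (cap 3).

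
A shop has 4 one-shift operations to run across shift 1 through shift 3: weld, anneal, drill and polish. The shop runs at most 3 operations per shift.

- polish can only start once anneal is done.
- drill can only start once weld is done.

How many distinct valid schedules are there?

9

Splitting on weld: it can be shift 1 (6), shift 2 (3). Listing each branch's schedules as (anneal, drill, polish) by shift number:
weld=shift 1: (1,2,2) (1,2,3) (1,3,2) (1,3,3) (2,2,3) (2,3,3) — 6.
weld=shift 2: (1,3,2) (1,3,3) (2,3,3) — 3.
Summing: 6 + 3 = 9.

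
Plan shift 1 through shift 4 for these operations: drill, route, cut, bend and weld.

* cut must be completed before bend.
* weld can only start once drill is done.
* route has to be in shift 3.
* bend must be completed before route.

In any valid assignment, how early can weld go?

Precedence pushes weld to at least shift 2.
weld at shift 2 is achievable: route=shift 3, weld=shift 2, drill=shift 1, cut=shift 1, bend=shift 2.

shift 2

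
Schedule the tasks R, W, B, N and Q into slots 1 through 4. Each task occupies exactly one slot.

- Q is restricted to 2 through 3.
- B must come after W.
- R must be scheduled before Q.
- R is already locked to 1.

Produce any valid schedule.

W=1; B=2; N=1; R=1; Q=2

Checking: R(1) before Q(2); W(1) before B(2); Q=2 in [2,3]; R=1 in [1,1].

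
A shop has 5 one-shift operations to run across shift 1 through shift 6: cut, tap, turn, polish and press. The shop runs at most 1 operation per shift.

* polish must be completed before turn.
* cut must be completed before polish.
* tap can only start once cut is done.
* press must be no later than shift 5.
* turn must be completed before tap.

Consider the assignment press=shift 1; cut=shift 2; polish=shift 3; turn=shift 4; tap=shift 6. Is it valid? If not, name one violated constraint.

cut must be completed before polish — holds.
press must be no later than shift 5 — holds.
turn must be completed before tap — holds.
The shop runs at most 1 operation per shift — holds.
tap can only start once cut is done — holds.
polish must be completed before turn — holds.

Yes, all constraints hold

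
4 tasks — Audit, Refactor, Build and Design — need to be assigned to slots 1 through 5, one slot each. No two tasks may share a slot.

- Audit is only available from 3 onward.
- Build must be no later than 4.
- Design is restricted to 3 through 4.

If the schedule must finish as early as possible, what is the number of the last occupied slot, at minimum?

With at most 1 per slot and 4 tasks, at least 4 slots are needed.
Audit can't be placed before 3, so the schedule must run through at least slot 3.
4 works (last occupied slot: 4): for example Design in 4, Build in 2, Refactor in 1, Audit in 3.

slot 4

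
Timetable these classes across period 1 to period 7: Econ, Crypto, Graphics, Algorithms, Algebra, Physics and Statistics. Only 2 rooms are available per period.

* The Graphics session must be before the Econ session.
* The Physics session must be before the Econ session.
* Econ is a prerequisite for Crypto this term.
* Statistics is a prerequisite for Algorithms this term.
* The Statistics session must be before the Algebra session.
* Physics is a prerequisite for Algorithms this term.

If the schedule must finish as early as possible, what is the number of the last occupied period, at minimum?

The precedence chain requires at least 3 distinct periods.
With at most 2 per period and 7 classes, at least 4 periods are needed.
4 works (last occupied period: period 4): for example Statistics -> period 2, Econ -> period 2, Physics -> period 1, Graphics -> period 1, Algorithms -> period 3, Algebra -> period 4, Crypto -> period 3.

4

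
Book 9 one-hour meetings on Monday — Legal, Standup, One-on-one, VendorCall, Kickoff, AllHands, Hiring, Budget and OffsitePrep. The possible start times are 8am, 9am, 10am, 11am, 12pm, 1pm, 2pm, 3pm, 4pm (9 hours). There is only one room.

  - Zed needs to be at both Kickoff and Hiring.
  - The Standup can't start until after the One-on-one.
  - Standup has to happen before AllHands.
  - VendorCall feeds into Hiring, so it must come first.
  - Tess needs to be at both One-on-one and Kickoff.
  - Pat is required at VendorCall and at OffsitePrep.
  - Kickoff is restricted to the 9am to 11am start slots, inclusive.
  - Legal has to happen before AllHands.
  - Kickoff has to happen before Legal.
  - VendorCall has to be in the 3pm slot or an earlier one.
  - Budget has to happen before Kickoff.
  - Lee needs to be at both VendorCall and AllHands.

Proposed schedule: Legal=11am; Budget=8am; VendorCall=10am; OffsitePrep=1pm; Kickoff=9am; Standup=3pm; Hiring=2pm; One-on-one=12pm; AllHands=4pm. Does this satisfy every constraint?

Yes, all constraints hold

Kickoff is restricted to the 9am to 11am start slots, inclusive — holds.
The Standup can't start until after the One-on-one — holds.
VendorCall has to be in the 3pm slot or an earlier one — holds.
Legal has to happen before AllHands — holds.
Kickoff has to happen before Legal — holds.
VendorCall feeds into Hiring, so it must come first — holds.
Tess needs to be at both One-on-one and Kickoff — holds.
Budget has to happen before Kickoff — holds.
Lee needs to be at both VendorCall and AllHands — holds.
Zed needs to be at both Kickoff and Hiring — holds.
There is only one room — holds.
Pat is required at VendorCall and at OffsitePrep — holds.
Standup has to happen before AllHands — holds.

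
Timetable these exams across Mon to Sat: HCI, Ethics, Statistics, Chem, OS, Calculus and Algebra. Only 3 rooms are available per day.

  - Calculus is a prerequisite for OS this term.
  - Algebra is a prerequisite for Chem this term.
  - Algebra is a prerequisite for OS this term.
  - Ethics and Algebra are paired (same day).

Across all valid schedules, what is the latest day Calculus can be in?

Fri

Downstream work caps Calculus at Fri.
Calculus at Fri is achievable: Algebra -> Mon, Calculus -> Fri, Chem -> Tue, HCI -> Mon, Statistics -> Tue, Ethics -> Mon, OS -> Sat.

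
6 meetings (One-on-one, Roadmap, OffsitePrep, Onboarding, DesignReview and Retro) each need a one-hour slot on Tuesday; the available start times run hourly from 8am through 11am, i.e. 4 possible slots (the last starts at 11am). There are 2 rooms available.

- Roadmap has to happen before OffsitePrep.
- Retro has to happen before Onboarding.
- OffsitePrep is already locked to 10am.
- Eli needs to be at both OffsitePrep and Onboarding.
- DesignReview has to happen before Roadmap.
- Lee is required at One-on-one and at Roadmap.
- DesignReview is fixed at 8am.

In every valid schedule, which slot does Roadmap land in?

9am

DesignReview is fixed at 8am and must come before Roadmap, so Roadmap is at least 9am.
OffsitePrep is fixed at 10am and must come after Roadmap, so Roadmap is at most 9am.
So Roadmap must be 9am.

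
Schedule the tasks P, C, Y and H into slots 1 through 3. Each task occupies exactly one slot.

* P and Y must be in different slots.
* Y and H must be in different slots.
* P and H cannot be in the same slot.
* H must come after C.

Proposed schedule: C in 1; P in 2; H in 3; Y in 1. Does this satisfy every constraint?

H must come after C — holds.
P and Y must be in different slots — holds.
Y and H must be in different slots — holds.
P and H cannot be in the same slot — holds.

Yes, all constraints hold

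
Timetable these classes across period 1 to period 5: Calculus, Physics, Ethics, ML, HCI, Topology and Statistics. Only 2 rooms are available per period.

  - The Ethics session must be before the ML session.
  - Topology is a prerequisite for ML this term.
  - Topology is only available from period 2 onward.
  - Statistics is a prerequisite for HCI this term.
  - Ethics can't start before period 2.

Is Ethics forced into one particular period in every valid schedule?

No

Ethics can be period 2 (e.g. Statistics -> period 1; Physics -> period 4; Ethics -> period 2; HCI -> period 3; Topology -> period 2; ML -> period 3; Calculus -> period 1) or period 3 (e.g. HCI -> period 2; Physics -> period 3; Ethics -> period 3; Topology -> period 2; Statistics -> period 1; Calculus -> period 1; ML -> period 4).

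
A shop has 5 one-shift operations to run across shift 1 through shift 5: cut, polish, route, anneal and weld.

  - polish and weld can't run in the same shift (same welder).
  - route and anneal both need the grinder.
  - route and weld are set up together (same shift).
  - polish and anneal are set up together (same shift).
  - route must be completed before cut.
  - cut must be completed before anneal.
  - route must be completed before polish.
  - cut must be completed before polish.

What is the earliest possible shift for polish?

shift 3

Precedence pushes polish to at least shift 3.
polish at shift 3 is achievable: anneal in shift 3; polish in shift 3; route in shift 1; cut in shift 2; weld in shift 1.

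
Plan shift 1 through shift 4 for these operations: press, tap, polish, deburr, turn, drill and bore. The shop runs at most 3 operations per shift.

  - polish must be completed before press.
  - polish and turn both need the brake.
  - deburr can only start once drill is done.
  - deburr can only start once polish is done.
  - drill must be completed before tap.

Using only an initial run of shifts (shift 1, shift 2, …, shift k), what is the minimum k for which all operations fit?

3

The precedence chain requires at least 2 distinct shifts.
With at most 3 per shift and 7 operations, at least 3 shifts are needed.
3 works (last occupied shift: shift 3): for example turn in shift 3; polish in shift 1; deburr in shift 2; press in shift 2; bore in shift 1; tap in shift 2; drill in shift 1.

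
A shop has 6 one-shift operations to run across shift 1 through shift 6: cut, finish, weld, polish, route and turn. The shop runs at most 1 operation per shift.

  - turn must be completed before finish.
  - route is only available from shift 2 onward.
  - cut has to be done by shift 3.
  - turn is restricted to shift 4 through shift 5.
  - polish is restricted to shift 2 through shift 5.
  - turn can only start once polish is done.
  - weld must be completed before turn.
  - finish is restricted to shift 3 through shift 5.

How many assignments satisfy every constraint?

4

Enumerating: route=shift 6, polish=shift 2, weld=shift 3, finish=shift 5, cut=shift 1, turn=shift 4 | turn=shift 4; route=shift 6; polish=shift 3; weld=shift 2; finish=shift 5; cut=shift 1 | cut=shift 2; route=shift 6; turn=shift 4; polish=shift 3; weld=shift 1; finish=shift 5 | weld -> shift 1; cut -> shift 3; finish -> shift 5; turn -> shift 4; polish -> shift 2; route -> shift 6.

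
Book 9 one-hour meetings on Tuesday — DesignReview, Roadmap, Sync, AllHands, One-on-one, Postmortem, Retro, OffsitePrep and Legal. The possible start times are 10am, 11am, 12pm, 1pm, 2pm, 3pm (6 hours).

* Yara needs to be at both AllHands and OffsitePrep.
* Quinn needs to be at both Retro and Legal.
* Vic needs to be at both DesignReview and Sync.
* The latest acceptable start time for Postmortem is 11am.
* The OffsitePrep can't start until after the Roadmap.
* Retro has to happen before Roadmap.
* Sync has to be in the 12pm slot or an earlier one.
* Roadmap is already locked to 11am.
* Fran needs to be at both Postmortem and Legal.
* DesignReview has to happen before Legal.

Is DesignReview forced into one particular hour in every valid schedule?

DesignReview can be 10am (e.g. Roadmap in 11am, DesignReview in 10am, AllHands in 10am, OffsitePrep in 12pm, One-on-one in 10am, Legal in 11am, Retro in 10am, Sync in 11am, Postmortem in 10am) or 11am (e.g. Legal=12pm, AllHands=10am, OffsitePrep=12pm, Retro=10am, Postmortem=10am, Sync=10am, Roadmap=11am, One-on-one=10am, DesignReview=11am).

No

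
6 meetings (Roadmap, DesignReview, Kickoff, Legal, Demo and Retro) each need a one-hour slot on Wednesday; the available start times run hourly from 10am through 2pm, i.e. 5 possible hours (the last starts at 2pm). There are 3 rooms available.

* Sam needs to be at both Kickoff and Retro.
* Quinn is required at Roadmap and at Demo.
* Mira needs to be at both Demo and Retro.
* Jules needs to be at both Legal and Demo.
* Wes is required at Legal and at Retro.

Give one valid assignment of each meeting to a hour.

DesignReview in 10am; Kickoff in 10am; Demo in 12pm; Retro in 1pm; Legal in 11am; Roadmap in 10am

Checking: Legal(11am) != Demo(12pm); Kickoff(10am) != Retro(1pm); Roadmap(10am) != Demo(12pm); Demo(12pm) != Retro(1pm); Legal(11am) != Retro(1pm); max 3 per hour (cap 3).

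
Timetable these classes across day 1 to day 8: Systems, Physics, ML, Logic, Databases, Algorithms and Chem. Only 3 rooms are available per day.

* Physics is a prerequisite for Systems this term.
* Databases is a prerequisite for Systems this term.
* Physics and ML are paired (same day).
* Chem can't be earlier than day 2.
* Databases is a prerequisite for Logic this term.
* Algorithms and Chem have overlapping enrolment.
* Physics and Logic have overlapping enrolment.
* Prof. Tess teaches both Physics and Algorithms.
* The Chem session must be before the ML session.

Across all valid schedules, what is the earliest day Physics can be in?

Physics must be in the same day as ML, which can't be before day 3, so Physics is at least day 3; downstream work caps Physics at day 7.
Physics at day 3 is achievable: Algorithms -> day 1; Systems -> day 4; Databases -> day 1; Chem -> day 2; ML -> day 3; Physics -> day 3; Logic -> day 2.

day 3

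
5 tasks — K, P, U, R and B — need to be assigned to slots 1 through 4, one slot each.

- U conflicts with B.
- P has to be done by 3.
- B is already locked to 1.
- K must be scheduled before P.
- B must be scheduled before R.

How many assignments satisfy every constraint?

27

Splitting on K: it can be 1 (18), 2 (9). Listing each branch's schedules as (P, U, R, B):
K=1: (2,2,2,1) (2,2,3,1) (2,2,4,1) (2,3,2,1) (2,3,3,1) (2,3,4,1) (2,4,2,1) (2,4,3,1) (2,4,4,1) (3,2,2,1) (3,2,3,1) (3,2,4,1) (3,3,2,1) (3,3,3,1) (3,3,4,1) (3,4,2,1) (3,4,3,1) (3,4,4,1) — 18.
K=2: (3,2,2,1) (3,2,3,1) (3,2,4,1) (3,3,2,1) (3,3,3,1) (3,3,4,1) (3,4,2,1) (3,4,3,1) (3,4,4,1) — 9.
Summing: 18 + 9 = 27.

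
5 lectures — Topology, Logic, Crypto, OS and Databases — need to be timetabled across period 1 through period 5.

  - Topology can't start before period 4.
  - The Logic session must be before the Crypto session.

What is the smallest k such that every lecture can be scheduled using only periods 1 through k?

The precedence chain requires at least 2 distinct periods.
Topology can't be placed before period 4, so the schedule must run through at least period 4.
4 works (last occupied period: period 4): for example Logic -> period 1, Topology -> period 4, OS -> period 1, Databases -> period 1, Crypto -> period 2.

4 periods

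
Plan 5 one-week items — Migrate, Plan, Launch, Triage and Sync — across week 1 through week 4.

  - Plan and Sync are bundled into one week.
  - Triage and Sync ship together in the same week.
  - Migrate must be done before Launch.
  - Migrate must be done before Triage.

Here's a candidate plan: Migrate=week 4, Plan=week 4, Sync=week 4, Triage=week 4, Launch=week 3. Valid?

Invalid. Migrate must be done before Launch.

Migrate must be done before Triage — violated.
Triage and Sync ship together in the same week — holds.
Migrate must be done before Launch — violated.
Plan and Sync are bundled into one week — holds.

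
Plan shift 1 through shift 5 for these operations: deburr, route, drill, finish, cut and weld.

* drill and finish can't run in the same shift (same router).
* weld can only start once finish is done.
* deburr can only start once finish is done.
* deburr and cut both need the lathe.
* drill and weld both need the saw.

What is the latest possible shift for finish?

Downstream work caps finish at shift 4.
finish at shift 4 is achievable: drill=shift 1; weld=shift 5; deburr=shift 5; finish=shift 4; cut=shift 1; route=shift 1.

shift 4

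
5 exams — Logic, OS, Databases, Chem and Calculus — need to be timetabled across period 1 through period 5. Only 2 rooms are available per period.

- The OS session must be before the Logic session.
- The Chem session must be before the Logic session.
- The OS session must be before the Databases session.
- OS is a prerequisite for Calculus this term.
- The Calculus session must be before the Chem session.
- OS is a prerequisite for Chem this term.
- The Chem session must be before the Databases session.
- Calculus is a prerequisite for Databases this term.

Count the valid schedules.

Splitting on Logic: it can be period 4 (2), period 5 (5). Listing each branch's schedules as (OS, Databases, Chem, Calculus) by period number:
Logic=period 4: (1,4,3,2) (1,5,3,2) — 2.
Logic=period 5: (1,4,3,2) (1,5,3,2) (1,5,4,2) (1,5,4,3) (2,5,4,3) — 5.
Summing: 2 + 5 = 7.

7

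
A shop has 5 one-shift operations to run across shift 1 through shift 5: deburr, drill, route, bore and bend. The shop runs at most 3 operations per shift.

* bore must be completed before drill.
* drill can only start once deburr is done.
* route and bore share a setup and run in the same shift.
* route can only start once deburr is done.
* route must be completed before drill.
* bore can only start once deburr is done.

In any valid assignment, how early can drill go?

Precedence pushes drill to at least shift 3.
drill at shift 3 is achievable: bend -> shift 1, deburr -> shift 1, drill -> shift 3, bore -> shift 2, route -> shift 2.

shift 3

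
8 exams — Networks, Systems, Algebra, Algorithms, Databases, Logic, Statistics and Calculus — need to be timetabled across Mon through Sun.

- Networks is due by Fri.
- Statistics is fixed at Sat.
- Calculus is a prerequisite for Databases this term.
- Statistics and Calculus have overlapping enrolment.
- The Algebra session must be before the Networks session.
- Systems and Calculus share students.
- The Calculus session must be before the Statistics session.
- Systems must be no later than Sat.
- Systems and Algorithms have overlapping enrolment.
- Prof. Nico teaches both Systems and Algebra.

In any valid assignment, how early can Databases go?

Precedence pushes Databases to at least Tue.
Databases at Tue is achievable: Statistics -> Sat; Calculus -> Mon; Algebra -> Mon; Algorithms -> Mon; Networks -> Tue; Logic -> Mon; Databases -> Tue; Systems -> Tue.

Tue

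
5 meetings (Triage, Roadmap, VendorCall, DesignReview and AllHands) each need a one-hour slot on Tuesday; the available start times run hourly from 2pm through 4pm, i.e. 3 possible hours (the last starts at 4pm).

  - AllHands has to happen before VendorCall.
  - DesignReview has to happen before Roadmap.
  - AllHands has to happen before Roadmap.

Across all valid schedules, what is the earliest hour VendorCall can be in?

Precedence pushes VendorCall to at least 3pm.
VendorCall at 3pm is achievable: Roadmap -> 3pm; Triage -> 2pm; VendorCall -> 3pm; AllHands -> 2pm; DesignReview -> 2pm.

3pm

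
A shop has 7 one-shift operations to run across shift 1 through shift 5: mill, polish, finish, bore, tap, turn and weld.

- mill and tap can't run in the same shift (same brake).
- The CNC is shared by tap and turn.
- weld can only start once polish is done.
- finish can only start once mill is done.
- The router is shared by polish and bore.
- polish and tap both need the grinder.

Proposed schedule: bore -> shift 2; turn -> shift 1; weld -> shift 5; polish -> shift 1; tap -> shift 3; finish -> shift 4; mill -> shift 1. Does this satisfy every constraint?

Yes, all constraints hold

The router is shared by polish and bore — holds.
finish can only start once mill is done — holds.
polish and tap both need the grinder — holds.
mill and tap can't run in the same shift (same brake) — holds.
The CNC is shared by tap and turn — holds.
weld can only start once polish is done — holds.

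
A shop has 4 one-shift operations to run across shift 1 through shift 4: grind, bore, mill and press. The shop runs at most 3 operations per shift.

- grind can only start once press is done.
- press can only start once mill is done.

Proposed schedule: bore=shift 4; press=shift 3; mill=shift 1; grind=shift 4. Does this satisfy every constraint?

Valid

The shop runs at most 3 operations per shift — holds.
press can only start once mill is done — holds.
grind can only start once press is done — holds.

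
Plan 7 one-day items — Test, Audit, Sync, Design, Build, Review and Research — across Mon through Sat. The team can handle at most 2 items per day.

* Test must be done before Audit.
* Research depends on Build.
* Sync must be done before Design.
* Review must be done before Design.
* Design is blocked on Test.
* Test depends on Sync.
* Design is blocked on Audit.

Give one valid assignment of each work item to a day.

Audit in Wed; Design in Thu; Research in Wed; Review in Tue; Build in Mon; Test in Tue; Sync in Mon

Checking: Test(Tue) before Design(Thu); Review(Tue) before Design(Thu); Sync(Mon) before Test(Tue); Build(Mon) before Research(Wed); Sync(Mon) before Design(Thu); Audit(Wed) before Design(Thu); Test(Tue) before Audit(Wed); max 2 per day (cap 2).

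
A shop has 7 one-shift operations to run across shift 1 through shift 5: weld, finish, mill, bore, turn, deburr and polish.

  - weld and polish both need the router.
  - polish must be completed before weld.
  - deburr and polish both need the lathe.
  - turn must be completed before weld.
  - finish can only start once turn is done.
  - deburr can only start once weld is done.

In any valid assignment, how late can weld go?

Precedence pushes weld to at least shift 2; downstream work caps weld at shift 4.
weld at shift 4 is achievable: finish=shift 2, polish=shift 1, weld=shift 4, bore=shift 1, deburr=shift 5, turn=shift 1, mill=shift 1.

shift 4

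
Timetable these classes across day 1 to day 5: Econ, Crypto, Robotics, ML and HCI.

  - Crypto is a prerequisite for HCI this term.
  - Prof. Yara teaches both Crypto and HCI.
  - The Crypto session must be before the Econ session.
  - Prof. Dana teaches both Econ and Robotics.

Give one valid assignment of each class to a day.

HCI in day 2, ML in day 1, Crypto in day 1, Econ in day 2, Robotics in day 1

Checking: Crypto(day 1) before HCI(day 2); Crypto(day 1) before Econ(day 2); Crypto(day 1) != HCI(day 2); Econ(day 2) != Robotics(day 1).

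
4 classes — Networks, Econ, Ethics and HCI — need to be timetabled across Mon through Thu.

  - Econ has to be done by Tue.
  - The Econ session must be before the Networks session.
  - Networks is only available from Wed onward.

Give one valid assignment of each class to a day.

Networks in Wed; Econ in Mon; HCI in Mon; Ethics in Mon

Checking: Econ(Mon) before Networks(Wed); Econ=Mon in [Mon,Tue]; Networks=Wed in [Wed,Thu].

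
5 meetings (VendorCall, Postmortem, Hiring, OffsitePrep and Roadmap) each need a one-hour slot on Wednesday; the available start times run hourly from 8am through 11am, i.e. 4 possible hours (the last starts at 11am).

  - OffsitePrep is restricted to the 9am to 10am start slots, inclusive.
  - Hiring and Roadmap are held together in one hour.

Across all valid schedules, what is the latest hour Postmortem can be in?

Postmortem at 11am is achievable: Hiring in 8am, Postmortem in 11am, OffsitePrep in 9am, Roadmap in 8am, VendorCall in 8am.

11am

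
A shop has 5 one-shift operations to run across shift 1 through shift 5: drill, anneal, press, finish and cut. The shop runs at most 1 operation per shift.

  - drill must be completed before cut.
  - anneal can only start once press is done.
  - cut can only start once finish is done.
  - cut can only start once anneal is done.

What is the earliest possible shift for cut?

shift 5

Precedence pushes cut to at least shift 3.
cut at shift 5 is achievable: press=shift 1, cut=shift 5, drill=shift 3, finish=shift 4, anneal=shift 2.
Nothing earlier works — the capacity limit rule out every shift before shift 5.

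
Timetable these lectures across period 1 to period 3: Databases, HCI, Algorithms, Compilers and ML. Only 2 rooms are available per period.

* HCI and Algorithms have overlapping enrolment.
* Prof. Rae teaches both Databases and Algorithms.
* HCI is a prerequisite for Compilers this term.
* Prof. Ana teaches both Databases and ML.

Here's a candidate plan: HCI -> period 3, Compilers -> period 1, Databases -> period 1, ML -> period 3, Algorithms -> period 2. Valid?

No. HCI is a prerequisite for Compilers this term is not satisfied.

Prof. Ana teaches both Databases and ML — holds.
HCI is a prerequisite for Compilers this term — violated.
HCI and Algorithms have overlapping enrolment — holds.
Only 2 rooms are available per period — holds.
Prof. Rae teaches both Databases and Algorithms — holds.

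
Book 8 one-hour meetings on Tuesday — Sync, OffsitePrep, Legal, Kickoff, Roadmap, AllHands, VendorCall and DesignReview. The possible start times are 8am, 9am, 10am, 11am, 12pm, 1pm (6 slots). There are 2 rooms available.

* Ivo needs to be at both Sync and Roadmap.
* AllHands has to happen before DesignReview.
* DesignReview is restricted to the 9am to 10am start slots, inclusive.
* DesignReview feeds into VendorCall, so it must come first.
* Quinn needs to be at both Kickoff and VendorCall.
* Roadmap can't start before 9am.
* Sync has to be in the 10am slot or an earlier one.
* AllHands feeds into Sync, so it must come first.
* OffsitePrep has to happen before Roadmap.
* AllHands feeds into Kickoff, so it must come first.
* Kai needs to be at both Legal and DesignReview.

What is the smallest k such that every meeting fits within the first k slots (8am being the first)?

4 slots

The precedence chain requires at least 3 distinct slots.
With at most 2 per slot and 8 meetings, at least 4 slots are needed.
4 works (last occupied slot: 11am): for example VendorCall in 11am, OffsitePrep in 8am, Sync in 9am, DesignReview in 9am, Roadmap in 10am, Kickoff in 10am, AllHands in 8am, Legal in 11am.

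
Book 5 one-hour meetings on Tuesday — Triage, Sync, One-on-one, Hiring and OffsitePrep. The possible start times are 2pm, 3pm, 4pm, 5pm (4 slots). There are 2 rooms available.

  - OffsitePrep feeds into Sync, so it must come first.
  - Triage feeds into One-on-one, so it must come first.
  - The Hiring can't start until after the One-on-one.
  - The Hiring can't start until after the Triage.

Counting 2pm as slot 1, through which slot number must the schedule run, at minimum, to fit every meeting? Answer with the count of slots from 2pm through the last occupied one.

The precedence chain requires at least 3 distinct slots.
With at most 2 per slot and 5 meetings, at least 3 slots are needed.
3 works (last occupied slot: 4pm): for example One-on-one -> 3pm; Triage -> 2pm; Sync -> 3pm; OffsitePrep -> 2pm; Hiring -> 4pm.

3 slots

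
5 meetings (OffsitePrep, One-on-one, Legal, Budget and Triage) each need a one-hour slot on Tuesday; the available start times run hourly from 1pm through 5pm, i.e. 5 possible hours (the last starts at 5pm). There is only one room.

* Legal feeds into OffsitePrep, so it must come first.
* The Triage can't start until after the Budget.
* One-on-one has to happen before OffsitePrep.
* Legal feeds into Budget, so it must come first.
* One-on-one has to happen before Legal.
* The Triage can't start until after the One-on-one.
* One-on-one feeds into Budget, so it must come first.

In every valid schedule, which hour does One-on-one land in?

1pm

Downstream work caps One-on-one at 2pm.
So One-on-one is pinned to 1pm.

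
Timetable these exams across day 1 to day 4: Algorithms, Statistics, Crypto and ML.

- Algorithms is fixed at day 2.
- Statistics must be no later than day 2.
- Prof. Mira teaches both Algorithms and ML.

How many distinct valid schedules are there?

Splitting on Statistics: it can be day 1 (12), day 2 (12). Listing each branch's schedules as (Algorithms, Crypto, ML) by day number:
Statistics=day 1: (2,1,1) (2,1,3) (2,1,4) (2,2,1) (2,2,3) (2,2,4) (2,3,1) (2,3,3) (2,3,4) (2,4,1) (2,4,3) (2,4,4) — 12.
Statistics=day 2: (2,1,1) (2,1,3) (2,1,4) (2,2,1) (2,2,3) (2,2,4) (2,3,1) (2,3,3) (2,3,4) (2,4,1) (2,4,3) (2,4,4) — 12.
Summing: 12 + 12 = 24.

24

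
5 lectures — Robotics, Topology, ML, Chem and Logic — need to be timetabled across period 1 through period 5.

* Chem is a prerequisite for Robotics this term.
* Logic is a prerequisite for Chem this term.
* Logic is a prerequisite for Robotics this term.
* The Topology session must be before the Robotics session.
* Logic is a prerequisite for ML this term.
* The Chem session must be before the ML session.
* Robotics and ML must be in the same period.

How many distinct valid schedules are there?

Splitting on Robotics: it can be period 3 (2), period 4 (9), period 5 (24). Listing each branch's schedules as (Topology, ML, Chem, Logic) by period number:
Robotics=period 3: (1,3,2,1) (2,3,2,1) — 2.
Robotics=period 4: (1,4,2,1) (1,4,3,1) (1,4,3,2) (2,4,2,1) (2,4,3,1) (2,4,3,2) (3,4,2,1) (3,4,3,1) (3,4,3,2) — 9.
Robotics=period 5: (1,5,2,1) (1,5,3,1) (1,5,3,2) (1,5,4,1) (1,5,4,2) (1,5,4,3) (2,5,2,1) (2,5,3,1) (2,5,3,2) (2,5,4,1) (2,5,4,2) (2,5,4,3) (3,5,2,1) (3,5,3,1) (3,5,3,2) (3,5,4,1) (3,5,4,2) (3,5,4,3) (4,5,2,1) (4,5,3,1) (4,5,3,2) (4,5,4,1) (4,5,4,2) (4,5,4,3) — 24.
Summing: 2 + 9 + 24 = 35.

35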